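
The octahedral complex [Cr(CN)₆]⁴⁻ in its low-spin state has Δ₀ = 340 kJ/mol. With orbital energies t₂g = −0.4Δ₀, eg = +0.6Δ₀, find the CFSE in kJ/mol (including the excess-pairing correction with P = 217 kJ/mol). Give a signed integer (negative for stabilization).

Each CN⁻ contributes -1; 6 × (-1) = -6. With overall charge -4, Cr is in the +2 oxidation state.
Group 6 minus oxidation state +2 gives a d⁴ configuration for Cr²⁺.
The d⁴ electrons fill as t₂g⁴ eg⁰.
The orbital stabilization is -1.6Δ₀ = -1.6 × 340 = -544 kJ/mol.
High-spin d⁴ would be t₂g³ eg¹ with 0 pairs; low-spin has 1, so 1 excess pair costs +1P = +217 kJ/mol.
Overall CFSE = -544 + 217 = -327 kJ/mol.

-327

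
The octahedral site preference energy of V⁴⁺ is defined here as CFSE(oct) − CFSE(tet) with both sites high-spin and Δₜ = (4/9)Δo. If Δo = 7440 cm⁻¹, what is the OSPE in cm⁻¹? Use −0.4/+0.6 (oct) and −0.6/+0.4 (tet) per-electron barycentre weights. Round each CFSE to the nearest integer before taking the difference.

V is in group 5, so V⁴⁺ is d¹ (5 − 4 = 1).
In an octahedral site d¹ (HS) is t2g^1 e_g^0, giving CFSE(oct) = -0.4Δo = -2976 cm⁻¹.
Tetrahedral e^1 t2^0 gives -0.6Δₜ = -0.6 × (4/9) × 7440 = -1984 cm⁻¹.
OSPE = CFSE(oct) − CFSE(tet) = -2976 − (-1984) = -992 cm⁻¹.

-992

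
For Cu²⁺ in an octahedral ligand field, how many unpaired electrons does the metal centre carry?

1

Cu²⁺: group 11, so d-count = 11 − 2 = 9.
Configuration: t₂g⁶ eg³, giving 1 unpaired electron.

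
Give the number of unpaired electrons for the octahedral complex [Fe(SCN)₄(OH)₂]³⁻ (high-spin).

Ligand charges: 4×(-1) from SCN⁻ and 2×(-1) from OH⁻ sum to -6; with overall charge -3, Fe is +3.
Fe is in group 8, so Fe³⁺ is d⁵ (8 − 3 = 5).
Configuration: t₂g³ eg², giving 5 unpaired electrons.

5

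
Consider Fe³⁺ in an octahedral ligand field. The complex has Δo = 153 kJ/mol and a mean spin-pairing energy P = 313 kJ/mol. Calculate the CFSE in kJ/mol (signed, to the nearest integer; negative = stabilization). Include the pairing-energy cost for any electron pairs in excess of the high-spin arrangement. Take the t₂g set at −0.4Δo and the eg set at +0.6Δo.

0

Fe³⁺: group 8, so d-count = 8 − 3 = 5.
Since Δo = 153 kJ/mol < P = 313 kJ/mol, the complex adopts the high-spin configuration.
That gives t₂g³ eg².
Orbital CFSE = 0.0Δo = 0.0 × 153 = 0 kJ/mol.
High-spin has no excess pairs, so no pairing correction applies.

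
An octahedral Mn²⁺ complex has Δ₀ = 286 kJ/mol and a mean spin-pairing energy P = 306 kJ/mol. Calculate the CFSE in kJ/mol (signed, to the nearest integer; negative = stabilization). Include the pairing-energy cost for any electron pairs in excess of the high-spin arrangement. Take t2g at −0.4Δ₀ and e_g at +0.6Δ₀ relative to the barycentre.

0

Mn²⁺: group 7, so d-count = 7 − 2 = 5.
Since Δ₀ = 286 kJ/mol < P = 306 kJ/mol, the complex adopts the high-spin configuration.
That gives t2g^3 e_g^2.
Orbital CFSE = 0.0Δ₀ = 0.0 × 286 = 0 kJ/mol.
High-spin has no excess pairs, so no pairing correction applies.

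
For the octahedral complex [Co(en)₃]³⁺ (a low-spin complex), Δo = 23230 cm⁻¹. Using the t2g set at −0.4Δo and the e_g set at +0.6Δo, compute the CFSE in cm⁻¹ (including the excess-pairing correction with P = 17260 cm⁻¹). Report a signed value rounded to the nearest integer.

-21232

en is neutral, so the +3 overall charge sits on Co: oxidation state +3.
Co sits in group 9; removing 3 electrons leaves Co³⁺ with 9 − 3 = 6 d electrons.
Configuration: t2g^6 e_g^0.
CFSE(orbital) = 6×(-0.4Δo) + 0×(0.6Δo) = -2.4Δo; with Δo = 23230 cm⁻¹ that is -55752 cm⁻¹.
Relative to high-spin t2g^4 e_g^2 (1 paired), the low-spin configuration has 2 additional pairs, contributing +2 × 17260 = +34520 cm⁻¹.
Net CFSE = -55752 + 34520 = -21232 cm⁻¹.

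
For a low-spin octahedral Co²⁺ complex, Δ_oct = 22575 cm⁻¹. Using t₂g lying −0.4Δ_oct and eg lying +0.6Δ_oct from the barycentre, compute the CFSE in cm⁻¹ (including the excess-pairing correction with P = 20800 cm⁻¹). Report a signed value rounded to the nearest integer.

-19835

Co²⁺: group 9, so d-count = 9 − 2 = 7.
Configuration: t₂g⁶ eg¹.
Orbital CFSE = 6(-0.4) + 1(0.6) = -1.8Δ_oct = -1.8 × 22575 = -40635 cm⁻¹.
High-spin d⁷ would be t₂g⁵ eg² with 2 pairs; low-spin has 3, so 1 excess pair costs +1P = +20800 cm⁻¹.
Overall CFSE = -40635 + 20800 = -19835 cm⁻¹.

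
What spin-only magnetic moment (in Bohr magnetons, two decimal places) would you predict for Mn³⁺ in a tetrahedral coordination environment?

4.90 Bohr magnetons

Group 7 minus oxidation state +3 gives a d⁴ configuration for Mn³⁺.
Tetrahedral fields are weak (Δₜ ≈ 4/9 Δₒ), so electrons fill high-spin.
Configuration: e² t₂² → 4 unpaired electrons.
μ(spin-only) = √[4(4+2)] = √24 ≈ 4.90 Bohr magnetons.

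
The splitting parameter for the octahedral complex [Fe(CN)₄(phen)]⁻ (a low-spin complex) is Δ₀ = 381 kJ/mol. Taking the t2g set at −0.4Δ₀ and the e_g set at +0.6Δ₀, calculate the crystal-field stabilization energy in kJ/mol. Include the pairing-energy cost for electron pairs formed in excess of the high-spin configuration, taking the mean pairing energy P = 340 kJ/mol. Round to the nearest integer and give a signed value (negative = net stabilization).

-82

Ligand charges: 4×(-1) from CN⁻ and 1×(+0) from phen sum to -4; with overall charge -1, Fe is +3.
Fe³⁺: group 8, so d-count = 8 − 3 = 5.
The d⁵ electrons fill as t2g^5 e_g^0.
CFSE(orbital) = 5×(-0.4Δ₀) + 0×(0.6Δ₀) = -2.0Δ₀; with Δ₀ = 381 kJ/mol that is -762 kJ/mol.
Pairing penalty: 2 pairs vs 0 in the high-spin reference → 2 extra × P = 680 kJ/mol.
Net CFSE = -762 + 680 = -82 kJ/mol.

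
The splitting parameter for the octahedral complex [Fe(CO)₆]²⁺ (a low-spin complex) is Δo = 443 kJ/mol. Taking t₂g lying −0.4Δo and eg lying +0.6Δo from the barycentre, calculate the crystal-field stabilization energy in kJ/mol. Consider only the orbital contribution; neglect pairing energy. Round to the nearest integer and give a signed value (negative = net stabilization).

CO is neutral, so the +2 overall charge sits on Fe: oxidation state +2.
Fe is in group 8, so Fe²⁺ is d⁶ (8 − 2 = 6).
The d⁶ electrons fill as t₂g⁶ eg⁰.
CFSE(orbital) = 6×(-0.4Δo) + 0×(0.6Δo) = -2.4Δo; with Δo = 443 kJ/mol that is -1063 kJ/mol.

-1063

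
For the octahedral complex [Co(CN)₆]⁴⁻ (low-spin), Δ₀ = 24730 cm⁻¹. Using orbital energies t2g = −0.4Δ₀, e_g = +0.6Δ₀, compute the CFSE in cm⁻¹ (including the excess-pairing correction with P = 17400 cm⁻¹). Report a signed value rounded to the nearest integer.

-27114

Each CN⁻ contributes -1; 6 × (-1) = -6. With overall charge -4, Co is in the +2 oxidation state.
Co sits in group 9; removing 2 electrons leaves Co²⁺ with 9 − 2 = 7 d electrons.
Configuration: t2g^6 e_g^1.
CFSE(orbital) = 6×(-0.4Δ₀) + 1×(0.6Δ₀) = -1.8Δ₀; with Δ₀ = 24730 cm⁻¹ that is -44514 cm⁻¹.
High-spin d⁷ would be t2g^5 e_g^2 with 2 pairs; low-spin has 3, so 1 excess pair costs +1P = +17400 cm⁻¹.
Combining: -44514 + 17400 = -27114 cm⁻¹.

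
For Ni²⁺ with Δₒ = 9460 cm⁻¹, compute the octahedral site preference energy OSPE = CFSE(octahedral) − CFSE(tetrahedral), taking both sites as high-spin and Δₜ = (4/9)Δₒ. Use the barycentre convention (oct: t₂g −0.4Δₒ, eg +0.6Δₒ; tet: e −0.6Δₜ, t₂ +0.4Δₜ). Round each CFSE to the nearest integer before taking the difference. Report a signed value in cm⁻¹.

-7988

Ni²⁺: group 10, so d-count = 10 − 2 = 8.
Octahedral (high-spin): t₂g⁶ eg², CFSE = 6(−0.4) + 2(+0.6) = -1.2Δₒ = -1.2 × 9460 = -11352 cm⁻¹.
Tetrahedral e⁴ t₂⁴ gives -0.8Δₜ = -0.8 × (4/9) × 9460 = -3364 cm⁻¹.
OSPE = CFSE(oct) − CFSE(tet) = -11352 − (-3364) = -7988 cm⁻¹.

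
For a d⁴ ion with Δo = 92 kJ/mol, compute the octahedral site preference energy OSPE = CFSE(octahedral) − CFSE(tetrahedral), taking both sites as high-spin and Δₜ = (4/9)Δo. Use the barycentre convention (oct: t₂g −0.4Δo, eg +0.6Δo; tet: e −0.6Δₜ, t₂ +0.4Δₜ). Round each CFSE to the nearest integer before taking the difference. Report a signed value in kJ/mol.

-39

In an octahedral site d⁴ (HS) is t2g^3 e_g^1, giving CFSE(oct) = -0.6Δo = -55 kJ/mol.
Tetrahedral e^2 t2^2 gives -0.4Δₜ = -0.4 × (4/9) × 92 = -16 kJ/mol.
OSPE = -55 − (-16) = -39 kJ/mol.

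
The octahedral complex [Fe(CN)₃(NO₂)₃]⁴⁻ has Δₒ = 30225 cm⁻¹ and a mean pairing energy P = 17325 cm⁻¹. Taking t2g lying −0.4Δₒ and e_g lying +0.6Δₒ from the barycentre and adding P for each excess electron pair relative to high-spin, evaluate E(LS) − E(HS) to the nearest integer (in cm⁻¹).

-25800

Ligand charges: 3×(-1) from CN⁻ and 3×(-1) from NO₂⁻ sum to -6; with overall charge -4, Fe is +2.
Fe²⁺: group 8, so d-count = 8 − 2 = 6.
High-spin: t2g^4 e_g^2, CFSE = -0.4Δₒ = -12090 cm⁻¹.
Low-spin: t2g^6 e_g^0, orbital CFSE = -2.4Δₒ = -72540 cm⁻¹; plus 2 excess pairs × P = +34650 cm⁻¹; total -37890 cm⁻¹.
The difference is -37890 − (-12090) = -25800 cm⁻¹, so low-spin lies lower.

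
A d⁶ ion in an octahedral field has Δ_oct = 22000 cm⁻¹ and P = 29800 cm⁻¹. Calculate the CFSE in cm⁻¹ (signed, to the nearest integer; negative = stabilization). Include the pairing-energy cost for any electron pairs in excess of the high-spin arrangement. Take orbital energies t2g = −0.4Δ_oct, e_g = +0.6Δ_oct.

Δ_oct < P, so pairing is avoided: the ground state is high-spin.
That gives t2g^4 e_g^2.
Orbital CFSE = -0.4Δ_oct = -0.4 × 22000 = -8800 cm⁻¹.
High-spin has no excess pairs, so no pairing correction applies.

-8800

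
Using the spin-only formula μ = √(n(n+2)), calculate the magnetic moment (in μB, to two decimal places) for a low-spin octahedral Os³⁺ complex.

Group 8 minus oxidation state +3 gives a d⁵ configuration for Os³⁺.
Configuration: t₂g⁵ eg⁰ → 1 unpaired electron.
μ(spin-only) = √[1(1+2)] = √3 ≈ 1.73 μB.

1.73 μB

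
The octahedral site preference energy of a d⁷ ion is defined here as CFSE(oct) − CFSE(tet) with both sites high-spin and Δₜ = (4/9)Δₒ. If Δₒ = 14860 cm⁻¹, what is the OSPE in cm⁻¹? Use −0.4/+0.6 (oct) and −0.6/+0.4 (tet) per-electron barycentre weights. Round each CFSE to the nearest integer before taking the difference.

-3963

Octahedral high-spin t₂g⁵ eg²: CFSE = -0.8 × 14860 = -11888 cm⁻¹.
Tetrahedral e⁴ t₂³ gives -1.2Δₜ = -1.2 × (4/9) × 14860 = -7925 cm⁻¹.
OSPE = CFSE(oct) − CFSE(tet) = -11888 − (-7925) = -3963 cm⁻¹.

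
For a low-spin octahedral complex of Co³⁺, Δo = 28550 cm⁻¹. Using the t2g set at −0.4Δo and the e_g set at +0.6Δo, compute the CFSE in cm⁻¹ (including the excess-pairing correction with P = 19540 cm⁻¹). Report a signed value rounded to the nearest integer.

-29440

Co is in group 9, so Co³⁺ is d⁶ (9 − 3 = 6).
Electron filling gives t2g^6 e_g^0.
The orbital stabilization is -2.4Δo = -2.4 × 28550 = -68520 cm⁻¹.
Relative to high-spin t2g^4 e_g^2 (1 paired), the low-spin configuration has 2 additional pairs, contributing +2 × 19540 = +39080 cm⁻¹.
Overall CFSE = -68520 + 39080 = -29440 cm⁻¹.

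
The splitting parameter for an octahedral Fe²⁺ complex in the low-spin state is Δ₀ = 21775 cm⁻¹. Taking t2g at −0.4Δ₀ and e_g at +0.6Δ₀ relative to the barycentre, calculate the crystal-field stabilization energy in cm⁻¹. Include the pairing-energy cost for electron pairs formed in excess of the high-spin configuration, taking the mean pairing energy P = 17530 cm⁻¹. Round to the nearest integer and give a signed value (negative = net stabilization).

Fe sits in group 8; removing 2 electrons leaves Fe²⁺ with 8 − 2 = 6 d electrons.
Configuration: t2g^6 e_g^0.
The orbital stabilization is -2.4Δ₀ = -2.4 × 21775 = -52260 cm⁻¹.
High-spin d⁶ would be t2g^4 e_g^2 with 1 pair; low-spin has 3, so 2 excess pairs cost +2P = +35060 cm⁻¹.
Combining: -52260 + 35060 = -17200 cm⁻¹.

-17200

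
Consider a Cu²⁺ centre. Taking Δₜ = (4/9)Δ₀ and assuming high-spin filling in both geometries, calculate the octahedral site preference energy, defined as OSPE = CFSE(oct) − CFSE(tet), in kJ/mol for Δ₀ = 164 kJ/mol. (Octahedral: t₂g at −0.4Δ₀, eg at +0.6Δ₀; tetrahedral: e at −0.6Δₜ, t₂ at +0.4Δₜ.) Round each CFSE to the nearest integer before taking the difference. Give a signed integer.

Cu²⁺: group 11, so d-count = 11 − 2 = 9.
Octahedral high-spin t2g^6 e_g^3: CFSE = -0.6 × 164 = -98 kJ/mol.
Tetrahedral: e^4 t2^5, CFSE = 4(−0.6) + 5(+0.4) = -0.4Δₜ = -0.4 × (4/9) × 164 = -29 kJ/mol.
Subtracting, OSPE = -98 − (-29) = -69 kJ/mol.

-69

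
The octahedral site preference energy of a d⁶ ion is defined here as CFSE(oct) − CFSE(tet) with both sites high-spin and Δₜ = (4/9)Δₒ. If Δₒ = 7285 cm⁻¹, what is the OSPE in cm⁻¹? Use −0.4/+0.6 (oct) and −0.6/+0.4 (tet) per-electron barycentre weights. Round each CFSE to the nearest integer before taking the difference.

-971

In an octahedral site d⁶ (HS) is t₂g⁴ eg², giving CFSE(oct) = -0.4Δₒ = -2914 cm⁻¹.
Tetrahedral e³ t₂³ gives -0.6Δₜ = -0.6 × (4/9) × 7285 = -1943 cm⁻¹.
Subtracting, OSPE = -2914 − (-1943) = -971 cm⁻¹.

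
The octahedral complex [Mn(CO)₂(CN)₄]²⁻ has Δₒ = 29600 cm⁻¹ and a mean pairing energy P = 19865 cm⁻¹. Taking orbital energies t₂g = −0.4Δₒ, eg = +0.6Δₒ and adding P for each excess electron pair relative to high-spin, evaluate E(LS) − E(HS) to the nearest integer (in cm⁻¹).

-19470

Ligand charges: 2×(+0) from CO and 4×(-1) from CN⁻ sum to -4; with overall charge -2, Mn is +2.
Mn²⁺: group 7, so d-count = 7 − 2 = 5.
In the high-spin limit (t₂g³ eg²) the orbital term is 0.0Δₒ = 0 cm⁻¹, with no excess pairing.
Low-spin: t₂g⁵ eg⁰, orbital CFSE = -2.0Δₒ = -59200 cm⁻¹; plus 2 excess pairs × P = +39730 cm⁻¹; total -19470 cm⁻¹.
E(LS) − E(HS) = -19470 − (0) = -19470 cm⁻¹.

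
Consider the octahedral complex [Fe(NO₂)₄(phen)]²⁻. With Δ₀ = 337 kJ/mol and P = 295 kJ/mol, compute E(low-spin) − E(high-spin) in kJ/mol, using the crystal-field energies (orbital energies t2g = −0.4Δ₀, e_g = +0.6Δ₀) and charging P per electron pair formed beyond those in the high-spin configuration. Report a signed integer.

Ligand charges: 4×(-1) from NO₂⁻ and 1×(+0) from phen sum to -4; with overall charge -2, Fe is +2.
Fe sits in group 8; removing 2 electrons leaves Fe²⁺ with 8 − 2 = 6 d electrons.
High-spin: t2g^4 e_g^2, CFSE = -0.4Δ₀ = -135 kJ/mol.
For low-spin the configuration is t2g^6 e_g^0: orbital energy -2.4 × 337 = -809 kJ/mol, and 2 additional pairs relative to high-spin add 590 kJ/mol, giving -219 kJ/mol.
The difference is -219 − (-135) = -84 kJ/mol, so low-spin lies lower.

-84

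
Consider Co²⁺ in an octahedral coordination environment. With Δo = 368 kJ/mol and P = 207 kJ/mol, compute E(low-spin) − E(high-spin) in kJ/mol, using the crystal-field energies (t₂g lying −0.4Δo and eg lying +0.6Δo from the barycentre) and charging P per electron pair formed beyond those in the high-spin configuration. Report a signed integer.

-161

Group 9 minus oxidation state +2 gives a d⁷ configuration for Co²⁺.
High-spin: t₂g⁵ eg², CFSE = -0.8Δo = -294 kJ/mol.
Low-spin t₂g⁶ eg¹ gives -1.8Δo = -662 kJ/mol, but forming 1 extra pair costs 1P = 207 kJ/mol, so E(LS) = -662 + 207 = -455 kJ/mol.
Thus E(LS) − E(HS) = -161 kJ/mol.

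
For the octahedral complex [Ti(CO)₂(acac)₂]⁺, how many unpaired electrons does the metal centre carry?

1

Ligand charges: 2×(+0) from CO and 2×(-1) from acac⁻ sum to -2; with overall charge +1, Ti is +3.
Ti³⁺: group 4, so d-count = 4 − 3 = 1.
Configuration: t₂g¹ eg⁰, giving 1 unpaired electron.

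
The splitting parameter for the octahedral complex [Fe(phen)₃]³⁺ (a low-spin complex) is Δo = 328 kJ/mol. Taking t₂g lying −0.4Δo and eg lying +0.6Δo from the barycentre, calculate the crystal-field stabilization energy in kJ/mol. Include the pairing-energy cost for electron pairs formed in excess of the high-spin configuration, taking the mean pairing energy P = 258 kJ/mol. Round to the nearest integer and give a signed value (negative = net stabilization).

-140

phen is neutral, so the +3 overall charge sits on Fe: oxidation state +3.
Fe³⁺: group 8, so d-count = 8 − 3 = 5.
Configuration: t₂g⁵ eg⁰.
CFSE(orbital) = 5×(-0.4Δo) + 0×(0.6Δo) = -2.0Δo; with Δo = 328 kJ/mol that is -656 kJ/mol.
High-spin d⁵ would be t₂g³ eg² with 0 pairs; low-spin has 2, so 2 excess pairs cost +2P = +516 kJ/mol.
Net CFSE = -656 + 516 = -140 kJ/mol.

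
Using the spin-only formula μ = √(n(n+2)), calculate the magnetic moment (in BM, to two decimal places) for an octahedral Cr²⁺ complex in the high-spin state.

Cr²⁺: group 6, so d-count = 6 − 2 = 4.
Configuration: t₂g³ eg¹ → 4 unpaired electrons.
μ(spin-only) = √[4(4+2)] = √24 ≈ 4.90 BM.

4.90 BM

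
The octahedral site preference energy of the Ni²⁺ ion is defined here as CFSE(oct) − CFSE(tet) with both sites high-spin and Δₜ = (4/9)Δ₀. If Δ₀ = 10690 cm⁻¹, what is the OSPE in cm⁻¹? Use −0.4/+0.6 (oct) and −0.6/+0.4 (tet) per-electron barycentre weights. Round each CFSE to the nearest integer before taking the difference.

Group 10 minus oxidation state +2 gives a d⁸ configuration for Ni²⁺.
In an octahedral site d⁸ (HS) is t2g^6 e_g^2, giving CFSE(oct) = -1.2Δ₀ = -12828 cm⁻¹.
Tetrahedral: e^4 t2^4, CFSE = 4(−0.6) + 4(+0.4) = -0.8Δₜ = -0.8 × (4/9) × 10690 = -3801 cm⁻¹.
OSPE = CFSE(oct) − CFSE(tet) = -12828 − (-3801) = -9027 cm⁻¹.

-9027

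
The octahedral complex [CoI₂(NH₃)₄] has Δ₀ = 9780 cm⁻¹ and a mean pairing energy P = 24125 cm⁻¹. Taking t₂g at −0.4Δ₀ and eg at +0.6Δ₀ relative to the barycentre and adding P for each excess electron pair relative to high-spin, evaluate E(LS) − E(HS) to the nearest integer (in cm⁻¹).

14345

Ligand charges: 2×(-1) from I⁻ and 4×(+0) from NH₃ sum to -2; with overall charge +0, Co is +2.
Co is in group 9, so Co²⁺ is d⁷ (9 − 2 = 7).
High-spin d⁷ fills as t₂g⁵ eg² with CFSE 5(−0.4) + 2(+0.6) = -0.8Δ₀ = -7824 cm⁻¹.
Low-spin: t₂g⁶ eg¹, orbital CFSE = -1.8Δ₀ = -17604 cm⁻¹; plus 1 excess pair × P = +24125 cm⁻¹; total 6521 cm⁻¹.
E(LS) − E(HS) = 6521 − (-7824) = 14345 cm⁻¹.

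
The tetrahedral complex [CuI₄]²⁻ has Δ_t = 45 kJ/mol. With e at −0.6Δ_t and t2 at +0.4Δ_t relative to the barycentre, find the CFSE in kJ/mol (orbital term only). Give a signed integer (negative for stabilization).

Each I⁻ contributes -1; 4 × (-1) = -4. With overall charge -2, Cu is in the +2 oxidation state.
Group 11 minus oxidation state +2 gives a d⁹ configuration for Cu²⁺.
With tetrahedral geometry the complex is necessarily high-spin.
The d⁹ electrons fill as e^4 t2^5.
CFSE(orbital) = 4×(-0.6Δ_t) + 5×(0.4Δ_t) = -0.4Δ_t; with Δ_t = 45 kJ/mol that is -18 kJ/mol.

-18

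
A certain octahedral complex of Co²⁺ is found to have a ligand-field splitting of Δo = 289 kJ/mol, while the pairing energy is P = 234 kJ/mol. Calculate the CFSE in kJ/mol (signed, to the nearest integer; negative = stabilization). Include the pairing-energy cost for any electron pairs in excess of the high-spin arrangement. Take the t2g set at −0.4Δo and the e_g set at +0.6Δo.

-286

Co is in group 9, so Co²⁺ is d⁷ (9 − 2 = 7).
Δo > P, so pairing is preferred: the ground state is low-spin.
That gives t2g^6 e_g^1.
Orbital CFSE = -1.8Δo = -1.8 × 289 = -520 kJ/mol.
Excess pairs vs high-spin: 3 − 2 = 1; pairing cost = +234 kJ/mol.
Net CFSE = -520 + 234 = -286 kJ/mol.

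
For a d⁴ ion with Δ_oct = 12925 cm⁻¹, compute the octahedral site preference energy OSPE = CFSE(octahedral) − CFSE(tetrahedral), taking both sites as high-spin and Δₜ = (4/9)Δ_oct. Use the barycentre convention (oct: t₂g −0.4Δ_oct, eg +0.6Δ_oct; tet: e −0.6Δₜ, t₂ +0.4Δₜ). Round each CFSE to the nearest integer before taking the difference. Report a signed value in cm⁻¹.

In an octahedral site d⁴ (HS) is t₂g³ eg¹, giving CFSE(oct) = -0.6Δ_oct = -7755 cm⁻¹.
Tetrahedral e² t₂² gives -0.4Δₜ = -0.4 × (4/9) × 12925 = -2298 cm⁻¹.
OSPE = CFSE(oct) − CFSE(tet) = -7755 − (-2298) = -5457 cm⁻¹.

-5457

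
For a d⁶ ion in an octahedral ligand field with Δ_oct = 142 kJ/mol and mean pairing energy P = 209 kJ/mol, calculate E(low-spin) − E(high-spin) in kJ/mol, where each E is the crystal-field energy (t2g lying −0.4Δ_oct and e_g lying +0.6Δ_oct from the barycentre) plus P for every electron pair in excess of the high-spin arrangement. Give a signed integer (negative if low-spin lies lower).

High-spin d⁶ fills as t2g^4 e_g^2 with CFSE 4(−0.4) + 2(+0.6) = -0.4Δ_oct = -57 kJ/mol.
For low-spin the configuration is t2g^6 e_g^0: orbital energy -2.4 × 142 = -341 kJ/mol, and 2 additional pairs relative to high-spin add 418 kJ/mol, giving 77 kJ/mol.
E(LS) − E(HS) = 77 − (-57) = 134 kJ/mol.

134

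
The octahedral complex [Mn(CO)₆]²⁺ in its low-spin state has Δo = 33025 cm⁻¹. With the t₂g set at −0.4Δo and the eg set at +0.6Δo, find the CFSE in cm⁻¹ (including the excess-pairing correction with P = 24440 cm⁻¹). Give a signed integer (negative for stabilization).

-17170

CO is neutral, so the +2 overall charge sits on Mn: oxidation state +2.
Mn sits in group 7; removing 2 electrons leaves Mn²⁺ with 7 − 2 = 5 d electrons.
Electron filling gives t₂g⁵ eg⁰.
The orbital stabilization is -2.0Δo = -2.0 × 33025 = -66050 cm⁻¹.
High-spin d⁵ would be t₂g³ eg² with 0 pairs; low-spin has 2, so 2 excess pairs cost +2P = +48880 cm⁻¹.
Combining: -66050 + 48880 = -17170 cm⁻¹.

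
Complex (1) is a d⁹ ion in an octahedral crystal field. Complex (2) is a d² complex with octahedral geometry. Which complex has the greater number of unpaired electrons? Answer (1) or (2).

(1): t₂g⁶ eg³ → 1 unpaired.
(2): t₂g² eg⁰ → 2 unpaired.
So (2) has more unpaired electrons.

(2)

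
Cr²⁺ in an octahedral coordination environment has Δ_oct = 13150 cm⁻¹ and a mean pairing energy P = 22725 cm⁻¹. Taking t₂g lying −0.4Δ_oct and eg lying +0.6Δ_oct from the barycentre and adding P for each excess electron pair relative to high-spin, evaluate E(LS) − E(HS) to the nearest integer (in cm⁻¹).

Cr sits in group 6; removing 2 electrons leaves Cr²⁺ with 6 − 2 = 4 d electrons.
High-spin: t₂g³ eg¹, CFSE = -0.6Δ_oct = -7890 cm⁻¹.
For low-spin the configuration is t₂g⁴ eg⁰: orbital energy -1.6 × 13150 = -21040 cm⁻¹, and 1 additional pair relative to high-spin adds 22725 cm⁻¹, giving 1685 cm⁻¹.
The difference is 1685 − (-7890) = 9575 cm⁻¹, so high-spin lies lower.

9575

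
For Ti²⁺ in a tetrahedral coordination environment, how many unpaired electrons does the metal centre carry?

Ti²⁺: group 4, so d-count = 4 − 2 = 2.
Tetrahedral fields are weak (Δₜ ≈ 4/9 Δₒ), so electrons fill high-spin.
Configuration: e² t₂⁰, giving 2 unpaired electrons.

2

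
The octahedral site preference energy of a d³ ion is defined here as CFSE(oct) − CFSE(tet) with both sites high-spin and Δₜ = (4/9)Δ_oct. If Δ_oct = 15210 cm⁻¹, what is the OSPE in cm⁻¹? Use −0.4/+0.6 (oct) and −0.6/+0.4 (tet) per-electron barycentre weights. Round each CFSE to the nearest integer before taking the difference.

In an octahedral site d³ (HS) is t₂g³ eg⁰, giving CFSE(oct) = -1.2Δ_oct = -18252 cm⁻¹.
In a tetrahedral site the filling is e² t₂¹: CFSE(tet) = -0.8Δₜ = -0.8 × (4/9)(15210) = -5408 cm⁻¹.
Subtracting, OSPE = -18252 − (-5408) = -12844 cm⁻¹.

-12844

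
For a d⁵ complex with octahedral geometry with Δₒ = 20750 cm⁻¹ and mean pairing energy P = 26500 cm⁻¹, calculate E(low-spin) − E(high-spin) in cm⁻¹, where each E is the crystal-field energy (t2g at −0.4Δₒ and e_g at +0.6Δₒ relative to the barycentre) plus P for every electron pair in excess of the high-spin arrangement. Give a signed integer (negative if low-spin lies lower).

In the high-spin limit (t2g^3 e_g^2) the orbital term is 0.0Δₒ = 0 cm⁻¹, with no excess pairing.
Low-spin t2g^5 e_g^0 gives -2.0Δₒ = -41500 cm⁻¹, but forming 2 extra pairs costs 2P = 53000 cm⁻¹, so E(LS) = -41500 + 53000 = 11500 cm⁻¹.
The difference is 11500 − (0) = 11500 cm⁻¹, so high-spin lies lower.

11500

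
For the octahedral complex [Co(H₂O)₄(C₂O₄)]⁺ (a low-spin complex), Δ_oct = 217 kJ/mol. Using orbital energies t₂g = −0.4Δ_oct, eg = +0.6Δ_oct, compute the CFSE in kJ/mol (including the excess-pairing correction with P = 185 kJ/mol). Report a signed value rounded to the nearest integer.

-151

Ligand charges: 4×(+0) from H₂O and 1×(-2) from C₂O₄²⁻ sum to -2; with overall charge +1, Co is +3.
Co³⁺: group 9, so d-count = 9 − 3 = 6.
The d⁶ electrons fill as t₂g⁶ eg⁰.
CFSE(orbital) = 6×(-0.4Δ_oct) + 0×(0.6Δ_oct) = -2.4Δ_oct; with Δ_oct = 217 kJ/mol that is -521 kJ/mol.
Relative to high-spin t₂g⁴ eg² (1 paired), the low-spin configuration has 2 additional pairs, contributing +2 × 185 = +370 kJ/mol.
Net CFSE = -521 + 370 = -151 kJ/mol.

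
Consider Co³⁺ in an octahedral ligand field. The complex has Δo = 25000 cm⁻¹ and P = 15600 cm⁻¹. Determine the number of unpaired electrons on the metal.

Co³⁺: group 9, so d-count = 9 − 3 = 6.
Here Δo > P (25000 > 15600), so the low-spin state is favoured.
Filling d⁶ accordingly: t₂g⁶ eg⁰.
Unpaired electrons: 0.

0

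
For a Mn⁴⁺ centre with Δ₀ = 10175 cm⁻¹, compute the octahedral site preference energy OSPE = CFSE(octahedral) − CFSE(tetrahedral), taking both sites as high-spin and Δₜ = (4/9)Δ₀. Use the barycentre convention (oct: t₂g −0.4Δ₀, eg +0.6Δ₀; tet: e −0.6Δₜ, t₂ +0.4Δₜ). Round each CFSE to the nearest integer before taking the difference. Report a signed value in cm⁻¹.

Mn⁴⁺: group 7, so d-count = 7 − 4 = 3.
Octahedral (high-spin): t2g^3 e_g^0, CFSE = 3(−0.4) + 0(+0.6) = -1.2Δ₀ = -1.2 × 10175 = -12210 cm⁻¹.
Tetrahedral e^2 t2^1 gives -0.8Δₜ = -0.8 × (4/9) × 10175 = -3618 cm⁻¹.
OSPE = -12210 − (-3618) = -8592 cm⁻¹.

-8592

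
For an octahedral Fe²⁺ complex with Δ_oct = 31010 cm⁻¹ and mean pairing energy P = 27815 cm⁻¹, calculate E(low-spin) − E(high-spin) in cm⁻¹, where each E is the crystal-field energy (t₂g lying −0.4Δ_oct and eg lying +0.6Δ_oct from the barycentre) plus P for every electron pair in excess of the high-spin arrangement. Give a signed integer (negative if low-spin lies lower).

Group 8 minus oxidation state +2 gives a d⁶ configuration for Fe²⁺.
High-spin: t₂g⁴ eg², CFSE = -0.4Δ_oct = -12404 cm⁻¹.
For low-spin the configuration is t₂g⁶ eg⁰: orbital energy -2.4 × 31010 = -74424 cm⁻¹, and 2 additional pairs relative to high-spin add 55630 cm⁻¹, giving -18794 cm⁻¹.
E(LS) − E(HS) = -18794 − (-12404) = -6390 cm⁻¹.

-6390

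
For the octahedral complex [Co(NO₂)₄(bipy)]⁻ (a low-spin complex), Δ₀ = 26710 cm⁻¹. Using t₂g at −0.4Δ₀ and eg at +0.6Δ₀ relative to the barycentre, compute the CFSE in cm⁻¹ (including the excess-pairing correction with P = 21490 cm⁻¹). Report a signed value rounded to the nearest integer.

Ligand charges: 4×(-1) from NO₂⁻ and 1×(+0) from bipy sum to -4; with overall charge -1, Co is +3.
Co sits in group 9; removing 3 electrons leaves Co³⁺ with 9 − 3 = 6 d electrons.
Electron filling gives t₂g⁶ eg⁰.
CFSE(orbital) = 6×(-0.4Δ₀) + 0×(0.6Δ₀) = -2.4Δ₀; with Δ₀ = 26710 cm⁻¹ that is -64104 cm⁻¹.
Pairing penalty: 3 pairs vs 1 in the high-spin reference → 2 extra × P = 42980 cm⁻¹.
Overall CFSE = -64104 + 42980 = -21124 cm⁻¹.

-21124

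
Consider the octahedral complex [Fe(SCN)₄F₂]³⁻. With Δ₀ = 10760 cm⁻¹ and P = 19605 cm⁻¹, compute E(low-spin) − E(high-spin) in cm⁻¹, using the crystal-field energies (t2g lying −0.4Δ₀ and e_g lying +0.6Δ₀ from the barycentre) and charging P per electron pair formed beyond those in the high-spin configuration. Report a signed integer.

17690

Ligand charges: 4×(-1) from SCN⁻ and 2×(-1) from F⁻ sum to -6; with overall charge -3, Fe is +3.
Group 8 minus oxidation state +3 gives a d⁵ configuration for Fe³⁺.
High-spin: t2g^3 e_g^2, CFSE = 0.0Δ₀ = 0 cm⁻¹.
For low-spin the configuration is t2g^5 e_g^0: orbital energy -2.0 × 10760 = -21520 cm⁻¹, and 2 additional pairs relative to high-spin add 39210 cm⁻¹, giving 17690 cm⁻¹.
Thus E(LS) − E(HS) = 17690 cm⁻¹.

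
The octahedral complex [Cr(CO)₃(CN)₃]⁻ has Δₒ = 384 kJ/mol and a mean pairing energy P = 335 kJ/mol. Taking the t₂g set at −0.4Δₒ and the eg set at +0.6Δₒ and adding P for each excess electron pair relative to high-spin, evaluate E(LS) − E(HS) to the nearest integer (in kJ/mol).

-49

Ligand charges: 3×(+0) from CO and 3×(-1) from CN⁻ sum to -3; with overall charge -1, Cr is +2.
Cr sits in group 6; removing 2 electrons leaves Cr²⁺ with 6 − 2 = 4 d electrons.
High-spin: t₂g³ eg¹, CFSE = -0.6Δₒ = -230 kJ/mol.
For low-spin the configuration is t₂g⁴ eg⁰: orbital energy -1.6 × 384 = -614 kJ/mol, and 1 additional pair relative to high-spin adds 335 kJ/mol, giving -279 kJ/mol.
E(LS) − E(HS) = -279 − (-230) = -49 kJ/mol.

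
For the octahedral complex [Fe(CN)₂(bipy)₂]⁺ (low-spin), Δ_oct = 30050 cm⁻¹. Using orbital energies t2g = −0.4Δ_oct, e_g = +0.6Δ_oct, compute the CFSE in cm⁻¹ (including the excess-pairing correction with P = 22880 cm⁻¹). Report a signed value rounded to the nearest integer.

-14340

Ligand charges: 2×(-1) from CN⁻ and 2×(+0) from bipy sum to -2; with overall charge +1, Fe is +3.
Group 8 minus oxidation state +3 gives a d⁵ configuration for Fe³⁺.
Electron filling gives t2g^5 e_g^0.
CFSE(orbital) = 5×(-0.4Δ_oct) + 0×(0.6Δ_oct) = -2.0Δ_oct; with Δ_oct = 30050 cm⁻¹ that is -60100 cm⁻¹.
High-spin d⁵ would be t2g^3 e_g^2 with 0 pairs; low-spin has 2, so 2 excess pairs cost +2P = +45760 cm⁻¹.
Net CFSE = -60100 + 45760 = -14340 cm⁻¹.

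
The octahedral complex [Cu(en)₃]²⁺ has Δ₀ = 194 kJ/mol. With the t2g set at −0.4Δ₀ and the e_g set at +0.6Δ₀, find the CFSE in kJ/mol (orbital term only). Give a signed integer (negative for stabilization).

en is neutral, so the +2 overall charge sits on Cu: oxidation state +2.
Cu²⁺: group 11, so d-count = 11 − 2 = 9.
The d⁹ electrons fill as t2g^6 e_g^3.
Orbital CFSE = 6(-0.4) + 3(0.6) = -0.6Δ₀ = -0.6 × 194 = -116 kJ/mol.

-116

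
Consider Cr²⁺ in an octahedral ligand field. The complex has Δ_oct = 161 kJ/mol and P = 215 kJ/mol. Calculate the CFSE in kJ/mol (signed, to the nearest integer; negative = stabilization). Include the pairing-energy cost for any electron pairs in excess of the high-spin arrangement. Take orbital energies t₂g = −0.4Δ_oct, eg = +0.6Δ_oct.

Cr sits in group 6; removing 2 electrons leaves Cr²⁺ with 6 − 2 = 4 d electrons.
Here Δ_oct < P (161 < 215), so the high-spin state is favoured.
Configuration: t₂g³ eg¹.
Orbital CFSE = -0.6Δ_oct = -0.6 × 161 = -97 kJ/mol.
High-spin has no excess pairs, so no pairing correction applies.

-97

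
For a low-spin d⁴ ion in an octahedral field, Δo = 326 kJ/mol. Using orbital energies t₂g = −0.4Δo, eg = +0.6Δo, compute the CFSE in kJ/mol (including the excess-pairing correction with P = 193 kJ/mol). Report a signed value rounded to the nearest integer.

-329

Electron filling gives t₂g⁴ eg⁰.
CFSE(orbital) = 4×(-0.4Δo) + 0×(0.6Δo) = -1.6Δo; with Δo = 326 kJ/mol that is -522 kJ/mol.
Pairing penalty: 1 pair vs 0 in the high-spin reference → 1 extra × P = 193 kJ/mol.
Overall CFSE = -522 + 193 = -329 kJ/mol.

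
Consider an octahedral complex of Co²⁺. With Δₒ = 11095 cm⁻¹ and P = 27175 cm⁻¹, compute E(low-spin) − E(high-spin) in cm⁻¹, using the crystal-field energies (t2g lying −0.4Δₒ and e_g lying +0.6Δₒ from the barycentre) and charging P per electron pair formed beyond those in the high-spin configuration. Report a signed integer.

16080

Co is in group 9, so Co²⁺ is d⁷ (9 − 2 = 7).
In the high-spin limit (t2g^5 e_g^2) the orbital term is -0.8Δₒ = -8876 cm⁻¹, with no excess pairing.
Low-spin: t2g^6 e_g^1, orbital CFSE = -1.8Δₒ = -19971 cm⁻¹; plus 1 excess pair × P = +27175 cm⁻¹; total 7204 cm⁻¹.
Thus E(LS) − E(HS) = 16080 cm⁻¹.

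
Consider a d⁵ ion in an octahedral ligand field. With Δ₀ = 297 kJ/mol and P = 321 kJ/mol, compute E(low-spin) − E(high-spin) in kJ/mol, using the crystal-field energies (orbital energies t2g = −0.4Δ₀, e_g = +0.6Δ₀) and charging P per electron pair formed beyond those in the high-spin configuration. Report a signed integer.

48

In the high-spin limit (t2g^3 e_g^2) the orbital term is 0.0Δ₀ = 0 kJ/mol, with no excess pairing.
Low-spin t2g^5 e_g^0 gives -2.0Δ₀ = -594 kJ/mol, but forming 2 extra pairs costs 2P = 642 kJ/mol, so E(LS) = -594 + 642 = 48 kJ/mol.
Thus E(LS) − E(HS) = 48 kJ/mol.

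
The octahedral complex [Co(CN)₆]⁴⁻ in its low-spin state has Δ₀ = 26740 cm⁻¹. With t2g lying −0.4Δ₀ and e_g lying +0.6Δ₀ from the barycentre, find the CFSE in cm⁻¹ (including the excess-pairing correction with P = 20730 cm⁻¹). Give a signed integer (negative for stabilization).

Each CN⁻ contributes -1; 6 × (-1) = -6. With overall charge -4, Co is in the +2 oxidation state.
Co is in group 9, so Co²⁺ is d⁷ (9 − 2 = 7).
Configuration: t2g^6 e_g^1.
CFSE(orbital) = 6×(-0.4Δ₀) + 1×(0.6Δ₀) = -1.8Δ₀; with Δ₀ = 26740 cm⁻¹ that is -48132 cm⁻¹.
Relative to high-spin t2g^5 e_g^2 (2 paired), the low-spin configuration has 1 additional pair, contributing +1 × 20730 = +20730 cm⁻¹.
Combining: -48132 + 20730 = -27402 cm⁻¹.

-27402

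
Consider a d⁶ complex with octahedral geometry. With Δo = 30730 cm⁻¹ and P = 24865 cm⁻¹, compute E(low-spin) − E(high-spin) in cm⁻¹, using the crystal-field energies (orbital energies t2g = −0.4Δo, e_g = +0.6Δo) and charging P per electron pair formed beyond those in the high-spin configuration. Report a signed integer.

-11730

High-spin: t2g^4 e_g^2, CFSE = -0.4Δo = -12292 cm⁻¹.
For low-spin the configuration is t2g^6 e_g^0: orbital energy -2.4 × 30730 = -73752 cm⁻¹, and 2 additional pairs relative to high-spin add 49730 cm⁻¹, giving -24022 cm⁻¹.
The difference is -24022 − (-12292) = -11730 cm⁻¹, so low-spin lies lower.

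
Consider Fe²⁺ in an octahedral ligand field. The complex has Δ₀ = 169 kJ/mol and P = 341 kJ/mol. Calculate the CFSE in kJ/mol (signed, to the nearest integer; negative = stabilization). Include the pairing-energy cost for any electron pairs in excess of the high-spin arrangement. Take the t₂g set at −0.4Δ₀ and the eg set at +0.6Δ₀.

Fe²⁺: group 8, so d-count = 8 − 2 = 6.
Δ₀ < P, so pairing is avoided: the ground state is high-spin.
That gives t₂g⁴ eg².
Orbital CFSE = -0.4Δ₀ = -0.4 × 169 = -68 kJ/mol.
High-spin has no excess pairs, so no pairing correction applies.

-68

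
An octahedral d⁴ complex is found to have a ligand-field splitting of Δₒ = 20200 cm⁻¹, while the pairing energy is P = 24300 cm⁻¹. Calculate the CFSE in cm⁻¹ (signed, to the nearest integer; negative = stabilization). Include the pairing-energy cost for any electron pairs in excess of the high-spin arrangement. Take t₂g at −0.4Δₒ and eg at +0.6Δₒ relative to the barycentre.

Δₒ < P, so pairing is avoided: the ground state is high-spin.
That gives t₂g³ eg¹.
Orbital CFSE = -0.6Δₒ = -0.6 × 20200 = -12120 cm⁻¹.
High-spin has no excess pairs, so no pairing correction applies.

-12120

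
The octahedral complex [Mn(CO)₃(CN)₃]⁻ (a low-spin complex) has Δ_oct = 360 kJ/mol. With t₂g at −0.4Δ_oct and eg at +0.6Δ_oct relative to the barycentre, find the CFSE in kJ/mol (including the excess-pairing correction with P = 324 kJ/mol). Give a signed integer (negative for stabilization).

Ligand charges: 3×(+0) from CO and 3×(-1) from CN⁻ sum to -3; with overall charge -1, Mn is +2.
Group 7 minus oxidation state +2 gives a d⁵ configuration for Mn²⁺.
Configuration: t₂g⁵ eg⁰.
CFSE(orbital) = 5×(-0.4Δ_oct) + 0×(0.6Δ_oct) = -2.0Δ_oct; with Δ_oct = 360 kJ/mol that is -720 kJ/mol.
Pairing penalty: 2 pairs vs 0 in the high-spin reference → 2 extra × P = 648 kJ/mol.
Overall CFSE = -720 + 648 = -72 kJ/mol.

-72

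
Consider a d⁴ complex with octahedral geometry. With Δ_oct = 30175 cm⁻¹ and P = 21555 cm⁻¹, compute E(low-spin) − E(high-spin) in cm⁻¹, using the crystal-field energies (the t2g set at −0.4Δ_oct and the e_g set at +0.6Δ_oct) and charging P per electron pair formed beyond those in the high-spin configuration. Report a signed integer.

High-spin d⁴ fills as t2g^3 e_g^1 with CFSE 3(−0.4) + 1(+0.6) = -0.6Δ_oct = -18105 cm⁻¹.
Low-spin t2g^4 e_g^0 gives -1.6Δ_oct = -48280 cm⁻¹, but forming 1 extra pair costs 1P = 21555 cm⁻¹, so E(LS) = -48280 + 21555 = -26725 cm⁻¹.
The difference is -26725 − (-18105) = -8620 cm⁻¹, so low-spin lies lower.

-8620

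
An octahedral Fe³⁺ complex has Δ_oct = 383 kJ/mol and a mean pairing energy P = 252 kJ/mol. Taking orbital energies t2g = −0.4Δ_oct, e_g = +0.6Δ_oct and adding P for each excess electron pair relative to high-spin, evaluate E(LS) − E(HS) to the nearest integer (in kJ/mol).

Fe is in group 8, so Fe³⁺ is d⁵ (8 − 3 = 5).
High-spin d⁵ fills as t2g^3 e_g^2 with CFSE 3(−0.4) + 2(+0.6) = 0.0Δ_oct = 0 kJ/mol.
For low-spin the configuration is t2g^5 e_g^0: orbital energy -2.0 × 383 = -766 kJ/mol, and 2 additional pairs relative to high-spin add 504 kJ/mol, giving -262 kJ/mol.
The difference is -262 − (0) = -262 kJ/mol, so low-spin lies lower.

-262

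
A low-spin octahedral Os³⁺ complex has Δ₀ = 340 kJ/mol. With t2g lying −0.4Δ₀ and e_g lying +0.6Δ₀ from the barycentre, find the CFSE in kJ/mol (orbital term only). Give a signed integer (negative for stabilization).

-680

Os is in group 8, so Os³⁺ is d⁵ (8 − 3 = 5).
The d⁵ electrons fill as t2g^5 e_g^0.
CFSE(orbital) = 5×(-0.4Δ₀) + 0×(0.6Δ₀) = -2.0Δ₀; with Δ₀ = 340 kJ/mol that is -680 kJ/mol.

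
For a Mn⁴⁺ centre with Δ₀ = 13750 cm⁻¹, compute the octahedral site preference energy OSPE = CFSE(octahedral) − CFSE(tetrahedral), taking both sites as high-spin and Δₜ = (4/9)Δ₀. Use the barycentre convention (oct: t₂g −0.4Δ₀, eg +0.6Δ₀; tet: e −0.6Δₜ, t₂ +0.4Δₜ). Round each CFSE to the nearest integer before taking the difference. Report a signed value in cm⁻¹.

-11611

Mn is in group 7, so Mn⁴⁺ is d³ (7 − 4 = 3).
Octahedral (high-spin): t2g^3 e_g^0, CFSE = 3(−0.4) + 0(+0.6) = -1.2Δ₀ = -1.2 × 13750 = -16500 cm⁻¹.
Tetrahedral: e^2 t2^1, CFSE = 2(−0.6) + 1(+0.4) = -0.8Δₜ = -0.8 × (4/9) × 13750 = -4889 cm⁻¹.
OSPE = CFSE(oct) − CFSE(tet) = -16500 − (-4889) = -11611 cm⁻¹.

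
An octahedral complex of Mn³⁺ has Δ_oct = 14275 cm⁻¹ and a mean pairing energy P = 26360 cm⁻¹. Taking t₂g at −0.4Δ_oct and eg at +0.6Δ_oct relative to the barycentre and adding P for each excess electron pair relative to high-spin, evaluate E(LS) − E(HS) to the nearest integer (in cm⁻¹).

Mn³⁺: group 7, so d-count = 7 − 3 = 4.
High-spin: t₂g³ eg¹, CFSE = -0.6Δ_oct = -8565 cm⁻¹.
For low-spin the configuration is t₂g⁴ eg⁰: orbital energy -1.6 × 14275 = -22840 cm⁻¹, and 1 additional pair relative to high-spin adds 26360 cm⁻¹, giving 3520 cm⁻¹.
The difference is 3520 − (-8565) = 12085 cm⁻¹, so high-spin lies lower.

12085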